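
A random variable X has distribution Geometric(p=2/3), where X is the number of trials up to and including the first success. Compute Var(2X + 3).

For X ~ Geometric(p=2/3), where X is the number of trials up to and including the first success:
Var(X) = \frac{3}{4}
Var(2X + 3) = (2)² × Var(X) = 4 × \frac{3}{4} = 3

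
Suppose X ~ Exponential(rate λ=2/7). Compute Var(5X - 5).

For X ~ Exponential(rate λ=2/7):
Var(X) = \frac{49}{4}
Var(5X - 5) = (5)² × Var(X) = 25 × \frac{49}{4} = \frac{1225}{4}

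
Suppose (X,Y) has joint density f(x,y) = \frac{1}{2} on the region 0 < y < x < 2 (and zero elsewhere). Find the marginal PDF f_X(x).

f_X(x) = ∫_0^x \frac{1}{2} dy = \frac{x}{2}
for 0 < x < 2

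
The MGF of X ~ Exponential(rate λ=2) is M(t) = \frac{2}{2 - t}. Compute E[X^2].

To find E[X^2], compute M^(2)(0):
M^(1)(t) = \frac{2}{\left(2 - t\right)^{2}}
M^(2)(t) = \frac{4}{\left(2 - t\right)^{3}}
M^(2)(0) = \frac{1}{2}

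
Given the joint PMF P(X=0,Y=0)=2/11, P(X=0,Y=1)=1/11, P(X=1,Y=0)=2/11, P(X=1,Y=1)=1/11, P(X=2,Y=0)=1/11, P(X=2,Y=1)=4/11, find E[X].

First find marginal of X:
P(X=0) = 3/11
P(X=1) = 3/11
P(X=2) = 5/11
E[X] = 0 × 3/11 + 1 × 3/11 + 2 × 5/11 = 13/11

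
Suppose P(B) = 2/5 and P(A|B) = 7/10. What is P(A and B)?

By definition, P(A|B) = P(A ∩ B) / P(B)
So P(A ∩ B) = P(A|B) × P(B)
= 7/10 × 2/5
= 7/25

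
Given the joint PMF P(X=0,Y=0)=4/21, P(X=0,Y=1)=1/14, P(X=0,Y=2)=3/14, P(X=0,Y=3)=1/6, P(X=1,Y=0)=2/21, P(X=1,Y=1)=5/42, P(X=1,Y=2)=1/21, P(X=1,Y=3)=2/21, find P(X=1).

P(X=1) = P(X=1,Y=0) + P(X=1,Y=1) + P(X=1,Y=2) + P(X=1,Y=3)
= 2/21 + 5/42 + 1/21 + 2/21
= 5/14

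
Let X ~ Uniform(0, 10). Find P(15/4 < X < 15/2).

P(15/4 < X < 15/2) = ∫_{15/4}^{15/2} f(x) dx
where f(x) = \frac{1}{10}
= \frac{3}{8}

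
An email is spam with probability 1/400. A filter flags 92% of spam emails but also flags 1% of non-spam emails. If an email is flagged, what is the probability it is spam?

Let D = the rare event, + = positive/flagged.
P(D) = 1/400
P(+|D) = 92/100 = 23/25
P(+|D') = 1/100
P(+) = P(+|D)P(D) + P(+|D')P(D')
     = \frac{23}{25} × \frac{1}{400} + \frac{1}{100} × \frac{399}{400}
     = \frac{491}{40000}
P(D|+) = P(+|D)P(D)/P(+) = \frac{92}{491}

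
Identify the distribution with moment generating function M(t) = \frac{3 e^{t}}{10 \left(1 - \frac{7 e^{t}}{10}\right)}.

The MGF M(t) = \frac{3 e^{t}}{10 \left(1 - \frac{7 e^{t}}{10}\right)} is the standard form for the Geometric distribution.
Comparing with the known MGF formula identifies: Geometric(p=3/10), X = trial number of first success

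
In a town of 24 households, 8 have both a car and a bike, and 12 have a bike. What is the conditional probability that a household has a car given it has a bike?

P(A ∩ B) = 8/24 = 1/3
P(B) = 12/24 = 1/2
P(A|B) = P(A ∩ B) / P(B) = (1/3) / (1/2) = 2/3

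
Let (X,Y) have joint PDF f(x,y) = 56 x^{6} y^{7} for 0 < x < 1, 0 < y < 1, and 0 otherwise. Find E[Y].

E[Y] = ∫_0^1 ∫_0^1 y × f(x,y) dx dy
= \frac{8}{9}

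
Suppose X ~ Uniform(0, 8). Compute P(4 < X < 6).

P(4 < X < 6) = ∫_{4}^{6} f(x) dx
where f(x) = \frac{1}{8}
= \frac{1}{4}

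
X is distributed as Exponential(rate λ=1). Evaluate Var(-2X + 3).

For X ~ Exponential(rate λ=1):
Var(X) = 1
Var(-2X + 3) = (-2)² × Var(X) = 4 × 1 = 4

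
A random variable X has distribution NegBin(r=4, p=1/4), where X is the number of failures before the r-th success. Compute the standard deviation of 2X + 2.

For X ~ NegBin(r=4, p=1/4), where X is the number of failures before the r-th success:
Var(X) = 48
SD(X) = √(Var(X)) = √(48) = 4 \sqrt{3}
SD(2X + 2) = |2| × SD(X) = 2 × 4 \sqrt{3} = 8 \sqrt{3}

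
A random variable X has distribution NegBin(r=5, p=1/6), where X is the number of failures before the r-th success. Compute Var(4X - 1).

For X ~ NegBin(r=5, p=1/6), where X is the number of failures before the r-th success:
Var(X) = 150
Var(4X - 1) = (4)² × Var(X) = 16 × 150 = 2400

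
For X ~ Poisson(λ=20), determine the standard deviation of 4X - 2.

For X ~ Poisson(λ=20):
Var(X) = 20
SD(X) = √(Var(X)) = √(20) = 2 \sqrt{5}
SD(4X - 2) = |4| × SD(X) = 4 × 2 \sqrt{5} = 8 \sqrt{5}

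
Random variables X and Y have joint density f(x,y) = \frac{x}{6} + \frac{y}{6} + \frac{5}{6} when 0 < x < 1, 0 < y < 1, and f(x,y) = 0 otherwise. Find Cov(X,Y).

E[XY] = ∫∫ xy × f(x,y) dx dy = \frac{19}{72}
E[X] = \frac{37}{72}
E[Y] = \frac{37}{72}
Cov(X,Y) = E[XY] - E[X]E[Y] = - \frac{1}{5184}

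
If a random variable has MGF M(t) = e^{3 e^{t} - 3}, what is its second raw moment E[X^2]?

To find E[X^2], compute M^(2)(0):
M^(1)(t) = 3 e^{t} e^{3 e^{t} - 3}
M^(2)(t) = 9 e^{2 t} e^{3 e^{t} - 3} + 3 e^{t} e^{3 e^{t} - 3}
M^(2)(0) = 12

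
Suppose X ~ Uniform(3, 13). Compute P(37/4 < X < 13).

P(37/4 < X < 13) = ∫_{37/4}^{13} f(x) dx
where f(x) = \frac{1}{10}
= \frac{3}{8}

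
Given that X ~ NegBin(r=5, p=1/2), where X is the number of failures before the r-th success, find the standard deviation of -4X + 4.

For X ~ NegBin(r=5, p=1/2), where X is the number of failures before the r-th success:
Var(X) = 10
SD(X) = √(Var(X)) = √(10) = \sqrt{10}
SD(-4X + 4) = |-4| × SD(X) = 4 × \sqrt{10} = 4 \sqrt{10}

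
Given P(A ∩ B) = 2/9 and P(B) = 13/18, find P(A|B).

P(A|B) = P(A ∩ B) / P(B)
= (2/9) / (13/18)
= 4/13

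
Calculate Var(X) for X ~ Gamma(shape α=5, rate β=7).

For X ~ Gamma(shape α=5, rate β=7):
Var(X) = \frac{5}{49}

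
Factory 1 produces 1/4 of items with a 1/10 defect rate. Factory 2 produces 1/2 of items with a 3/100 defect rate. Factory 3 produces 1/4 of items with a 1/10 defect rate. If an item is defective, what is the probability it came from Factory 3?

Using Bayes' theorem:
P(F1) = 1/4, P(D|F1) = 1/10
P(F2) = 1/2, P(D|F2) = 3/100
P(F3) = 1/4, P(D|F3) = 1/10
P(D) = P(D|F1)P(F1) + P(D|F2)P(F2) + P(D|F3)P(F3)
     = \frac{13}{200}
P(F3|D) = P(D|F3)P(F3) / P(D)
= \frac{5}{13}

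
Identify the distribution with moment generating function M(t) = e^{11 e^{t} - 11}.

The MGF M(t) = e^{11 e^{t} - 11} is the standard form for the Poisson distribution.
Comparing with the known MGF formula identifies: Poisson(λ=11)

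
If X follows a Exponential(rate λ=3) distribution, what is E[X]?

For X ~ Exponential(rate λ=3), the expected value is:
E[X] = \frac{1}{3}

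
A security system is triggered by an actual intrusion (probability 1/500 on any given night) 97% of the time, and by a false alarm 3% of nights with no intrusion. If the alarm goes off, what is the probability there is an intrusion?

Let D = the rare event, + = positive/flagged.
P(D) = 1/500
P(+|D) = 97/100
P(+|D') = 3/100
P(+) = P(+|D)P(D) + P(+|D')P(D')
     = \frac{97}{100} × \frac{1}{500} + \frac{3}{100} × \frac{499}{500}
     = \frac{797}{25000}
P(D|+) = P(+|D)P(D)/P(+) = \frac{97}{1594}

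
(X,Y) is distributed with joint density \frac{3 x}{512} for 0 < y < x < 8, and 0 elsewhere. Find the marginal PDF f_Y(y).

f_Y(y) = ∫_y^8 \frac{3 x}{512} dx = \frac{3}{16} - \frac{3 y^{2}}{1024}
for 0 < y < 8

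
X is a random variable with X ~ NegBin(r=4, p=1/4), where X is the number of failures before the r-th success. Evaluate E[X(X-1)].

E[X(X-1)] = E[X² - X] = E[X²] - E[X]
E[X] = 12
E[X²] = Var(X) + (E[X])² = 48 + (12)² = 192
E[X(X-1)] = 192 - 12 = 180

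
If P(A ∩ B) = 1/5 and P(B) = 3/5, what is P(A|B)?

P(A|B) = P(A ∩ B) / P(B)
= (1/5) / (3/5)
= 1/3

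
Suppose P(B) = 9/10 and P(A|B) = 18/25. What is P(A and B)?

By definition, P(A|B) = P(A ∩ B) / P(B)
So P(A ∩ B) = P(A|B) × P(B)
= 18/25 × 9/10
= 81/125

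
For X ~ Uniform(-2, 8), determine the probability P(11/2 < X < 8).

P(11/2 < X < 8) = ∫_{11/2}^{8} f(x) dx
where f(x) = \frac{1}{10}
= \frac{1}{4}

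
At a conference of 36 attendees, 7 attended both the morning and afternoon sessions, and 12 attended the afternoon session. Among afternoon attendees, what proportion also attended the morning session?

P(A ∩ B) = 7/36
P(B) = 12/36 = 1/3
P(A|B) = P(A ∩ B) / P(B) = (7/36) / (1/3) = 7/12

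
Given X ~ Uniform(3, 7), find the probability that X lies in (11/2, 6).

P(11/2 < X < 6) = ∫_{11/2}^{6} f(x) dx
where f(x) = \frac{1}{4}
= \frac{1}{8}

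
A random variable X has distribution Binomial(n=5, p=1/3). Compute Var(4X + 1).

For X ~ Binomial(n=5, p=1/3):
Var(X) = \frac{10}{9}
Var(4X + 1) = (4)² × Var(X) = 16 × \frac{10}{9} = \frac{160}{9}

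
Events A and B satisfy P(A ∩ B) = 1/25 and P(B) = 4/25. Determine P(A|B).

P(A|B) = P(A ∩ B) / P(B)
= (1/25) / (4/25)
= 1/4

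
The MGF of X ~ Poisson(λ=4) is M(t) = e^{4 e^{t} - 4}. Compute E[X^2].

To find E[X^2], compute M^(2)(0):
M^(1)(t) = 4 e^{t} e^{4 e^{t} - 4}
M^(2)(t) = 16 e^{2 t} e^{4 e^{t} - 4} + 4 e^{t} e^{4 e^{t} - 4}
M^(2)(0) = 20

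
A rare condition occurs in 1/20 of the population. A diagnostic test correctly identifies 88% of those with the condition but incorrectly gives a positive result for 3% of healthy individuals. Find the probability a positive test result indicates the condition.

Let D = the rare event, + = positive/flagged.
P(D) = 1/20
P(+|D) = 88/100 = 22/25
P(+|D') = 3/100
P(+) = P(+|D)P(D) + P(+|D')P(D')
     = \frac{22}{25} × \frac{1}{20} + \frac{3}{100} × \frac{19}{20}
     = \frac{29}{400}
P(D|+) = P(+|D)P(D)/P(+) = \frac{88}{145}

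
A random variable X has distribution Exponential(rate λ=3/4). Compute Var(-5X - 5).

For X ~ Exponential(rate λ=3/4):
Var(X) = \frac{16}{9}
Var(-5X - 5) = (-5)² × Var(X) = 25 × \frac{16}{9} = \frac{400}{9}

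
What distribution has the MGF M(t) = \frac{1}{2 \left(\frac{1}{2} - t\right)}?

The MGF M(t) = \frac{1}{2 \left(\frac{1}{2} - t\right)} is the standard form for the Exponential distribution.
Comparing with the known MGF formula identifies: Exponential(rate λ=1/2)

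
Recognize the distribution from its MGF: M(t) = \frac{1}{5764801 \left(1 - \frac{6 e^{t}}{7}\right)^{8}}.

The MGF M(t) = \frac{1}{5764801 \left(1 - \frac{6 e^{t}}{7}\right)^{8}} is the standard form for the NegativeBinomial distribution.
Comparing with the known MGF formula identifies: NegBin(r=8, p=1/7), X = failures before r-th success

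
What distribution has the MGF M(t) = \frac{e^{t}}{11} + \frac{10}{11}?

The MGF M(t) = \frac{e^{t}}{11} + \frac{10}{11} is the standard form for the Bernoulli distribution.
Comparing with the known MGF formula identifies: Bernoulli(p=1/11)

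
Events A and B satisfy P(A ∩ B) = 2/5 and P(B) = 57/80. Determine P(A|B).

P(A|B) = P(A ∩ B) / P(B)
= (2/5) / (57/80)
= 32/57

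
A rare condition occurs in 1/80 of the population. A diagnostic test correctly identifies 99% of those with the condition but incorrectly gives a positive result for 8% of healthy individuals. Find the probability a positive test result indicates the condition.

Let D = the rare event, + = positive/flagged.
P(D) = 1/80
P(+|D) = 99/100
P(+|D') = 8/100 = 2/25
P(+) = P(+|D)P(D) + P(+|D')P(D')
     = \frac{99}{100} × \frac{1}{80} + \frac{2}{25} × \frac{79}{80}
     = \frac{731}{8000}
P(D|+) = P(+|D)P(D)/P(+) = \frac{99}{731}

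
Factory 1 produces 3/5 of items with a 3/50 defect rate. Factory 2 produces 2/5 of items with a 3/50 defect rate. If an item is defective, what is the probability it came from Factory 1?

Using Bayes' theorem:
P(F1) = 3/5, P(D|F1) = 3/50
P(F2) = 2/5, P(D|F2) = 3/50
P(D) = P(D|F1)P(F1) + P(D|F2)P(F2)
     = \frac{3}{50}
P(F1|D) = P(D|F1)P(F1) / P(D)
= \frac{3}{5}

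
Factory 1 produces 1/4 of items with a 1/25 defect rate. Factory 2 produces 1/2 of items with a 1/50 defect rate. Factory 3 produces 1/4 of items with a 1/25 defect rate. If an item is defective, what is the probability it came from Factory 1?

Using Bayes' theorem:
P(F1) = 1/4, P(D|F1) = 1/25
P(F2) = 1/2, P(D|F2) = 1/50
P(F3) = 1/4, P(D|F3) = 1/25
P(D) = P(D|F1)P(F1) + P(D|F2)P(F2) + P(D|F3)P(F3)
     = \frac{3}{100}
P(F1|D) = P(D|F1)P(F1) / P(D)
= \frac{1}{3}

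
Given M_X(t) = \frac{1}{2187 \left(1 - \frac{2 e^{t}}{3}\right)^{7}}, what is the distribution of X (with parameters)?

The MGF M(t) = \frac{1}{2187 \left(1 - \frac{2 e^{t}}{3}\right)^{7}} is the standard form for the NegativeBinomial distribution.
Comparing with the known MGF formula identifies: NegBin(r=7, p=1/3), X = failures before r-th success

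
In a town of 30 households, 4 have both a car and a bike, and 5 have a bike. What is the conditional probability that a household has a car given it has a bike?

P(A ∩ B) = 4/30 = 2/15
P(B) = 5/30 = 1/6
P(A|B) = P(A ∩ B) / P(B) = (2/15) / (1/6) = 4/5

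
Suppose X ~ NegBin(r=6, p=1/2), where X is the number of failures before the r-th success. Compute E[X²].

Using the identity E[X²] = Var(X) + (E[X])²:
E[X] = 6
Var(X) = 12
E[X²] = 12 + (6)²
= 48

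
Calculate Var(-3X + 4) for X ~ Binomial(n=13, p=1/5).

For X ~ Binomial(n=13, p=1/5):
Var(X) = \frac{52}{25}
Var(-3X + 4) = (-3)² × Var(X) = 9 × \frac{52}{25} = \frac{468}{25}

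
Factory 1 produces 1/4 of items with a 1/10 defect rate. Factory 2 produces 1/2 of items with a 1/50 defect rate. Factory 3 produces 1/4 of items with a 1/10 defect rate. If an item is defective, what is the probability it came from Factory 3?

Using Bayes' theorem:
P(F1) = 1/4, P(D|F1) = 1/10
P(F2) = 1/2, P(D|F2) = 1/50
P(F3) = 1/4, P(D|F3) = 1/10
P(D) = P(D|F1)P(F1) + P(D|F2)P(F2) + P(D|F3)P(F3)
     = \frac{3}{50}
P(F3|D) = P(D|F3)P(F3) / P(D)
= \frac{5}{12}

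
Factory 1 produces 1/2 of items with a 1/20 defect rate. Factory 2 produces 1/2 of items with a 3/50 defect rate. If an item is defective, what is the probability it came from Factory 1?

Using Bayes' theorem:
P(F1) = 1/2, P(D|F1) = 1/20
P(F2) = 1/2, P(D|F2) = 3/50
P(D) = P(D|F1)P(F1) + P(D|F2)P(F2)
     = \frac{11}{200}
P(F1|D) = P(D|F1)P(F1) / P(D)
= \frac{5}{11}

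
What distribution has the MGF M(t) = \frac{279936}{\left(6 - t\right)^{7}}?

The MGF M(t) = \frac{279936}{\left(6 - t\right)^{7}} is the standard form for the Gamma distribution.
Comparing with the known MGF formula identifies: Gamma(shape α=7, rate β=6)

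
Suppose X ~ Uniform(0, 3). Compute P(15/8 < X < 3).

P(15/8 < X < 3) = ∫_{15/8}^{3} f(x) dx
where f(x) = \frac{1}{3}
= \frac{3}{8}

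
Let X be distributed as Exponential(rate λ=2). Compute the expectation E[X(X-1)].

E[X(X-1)] = E[X² - X] = E[X²] - E[X]
E[X] = \frac{1}{2}
E[X²] = Var(X) + (E[X])² = \frac{1}{4} + (\frac{1}{2})² = \frac{1}{2}
E[X(X-1)] = \frac{1}{2} - \frac{1}{2} = 0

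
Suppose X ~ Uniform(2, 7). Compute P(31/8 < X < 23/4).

P(31/8 < X < 23/4) = ∫_{31/8}^{23/4} f(x) dx
where f(x) = \frac{1}{5}
= \frac{3}{8}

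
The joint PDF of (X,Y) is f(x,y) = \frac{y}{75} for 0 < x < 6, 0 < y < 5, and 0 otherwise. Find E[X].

f_X(x) = ∫_0^5 \frac{y}{75} dy = \frac{1}{6}
E[X] = ∫_0^6 x × (\frac{1}{6}) dx = 3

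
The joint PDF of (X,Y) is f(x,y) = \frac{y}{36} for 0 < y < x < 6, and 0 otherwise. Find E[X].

f_X(x) = ∫_0^x \frac{y}{36} dy = \frac{x^{2}}{72}
E[X] = ∫_0^6 x × (\frac{x^{2}}{72}) dx = \frac{9}{2}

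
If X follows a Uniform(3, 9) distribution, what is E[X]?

For X ~ Uniform(3, 9), the expected value is:
E[X] = 6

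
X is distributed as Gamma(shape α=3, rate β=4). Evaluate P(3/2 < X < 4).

P(3/2 < X < 4) = ∫_{3/2}^{4} f(x) dx
where f(x) = 32 x^{2} e^{- 4 x}
= \frac{5 \left(-29 + 5 e^{10}\right)}{e^{16}}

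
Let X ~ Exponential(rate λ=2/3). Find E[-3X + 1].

For X ~ Exponential(rate λ=2/3):
E[X] = \frac{3}{2}
E[-3X + 1] = -3 × E[X] + 1 = - \frac{7}{2}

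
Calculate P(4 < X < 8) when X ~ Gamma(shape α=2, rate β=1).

P(4 < X < 8) = ∫_{4}^{8} f(x) dx
where f(x) = x e^{- x}
= \frac{-9 + 5 e^{4}}{e^{8}}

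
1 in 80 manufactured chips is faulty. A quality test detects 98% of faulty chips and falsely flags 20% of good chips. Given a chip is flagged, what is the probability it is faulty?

Let D = the rare event, + = positive/flagged.
P(D) = 1/80
P(+|D) = 98/100 = 49/50
P(+|D') = 20/100 = 1/5
P(+) = P(+|D)P(D) + P(+|D')P(D')
     = \frac{49}{50} × \frac{1}{80} + \frac{1}{5} × \frac{79}{80}
     = \frac{839}{4000}
P(D|+) = P(+|D)P(D)/P(+) = \frac{49}{839}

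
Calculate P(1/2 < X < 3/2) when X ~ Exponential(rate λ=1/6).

P(1/2 < X < 3/2) = ∫_{1/2}^{3/2} f(x) dx
where f(x) = \frac{e^{- \frac{x}{6}}}{6}
= - \frac{1}{e^{\frac{1}{4}}} + e^{- \frac{1}{12}}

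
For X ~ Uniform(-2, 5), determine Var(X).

For X ~ Uniform(-2, 5):
Var(X) = \frac{49}{12}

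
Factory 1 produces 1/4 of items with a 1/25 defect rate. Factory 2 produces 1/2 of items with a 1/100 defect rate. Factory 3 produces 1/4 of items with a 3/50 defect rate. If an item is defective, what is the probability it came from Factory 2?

Using Bayes' theorem:
P(F1) = 1/4, P(D|F1) = 1/25
P(F2) = 1/2, P(D|F2) = 1/100
P(F3) = 1/4, P(D|F3) = 3/50
P(D) = P(D|F1)P(F1) + P(D|F2)P(F2) + P(D|F3)P(F3)
     = \frac{3}{100}
P(F2|D) = P(D|F2)P(F2) / P(D)
= \frac{1}{6}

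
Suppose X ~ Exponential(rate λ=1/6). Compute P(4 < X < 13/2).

P(4 < X < 13/2) = ∫_{4}^{13/2} f(x) dx
where f(x) = \frac{e^{- \frac{x}{6}}}{6}
= - \frac{1}{e^{\frac{13}{12}}} + e^{- \frac{2}{3}}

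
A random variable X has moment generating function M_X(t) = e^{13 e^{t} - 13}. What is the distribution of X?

The MGF M(t) = e^{13 e^{t} - 13} is the standard form for the Poisson distribution.
Comparing with the known MGF formula identifies: Poisson(λ=13)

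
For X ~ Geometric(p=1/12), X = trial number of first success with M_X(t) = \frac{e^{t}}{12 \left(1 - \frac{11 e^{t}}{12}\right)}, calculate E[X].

To find E[X], compute M^(1)(0):
M^(1)(t) = \frac{e^{t}}{12 \left(1 - \frac{11 e^{t}}{12}\right)} + \frac{11 e^{2 t}}{144 \left(1 - \frac{11 e^{t}}{12}\right)^{2}}
M^(1)(0) = 12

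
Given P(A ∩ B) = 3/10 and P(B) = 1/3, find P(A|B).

P(A|B) = P(A ∩ B) / P(B)
= (3/10) / (1/3)
= 9/10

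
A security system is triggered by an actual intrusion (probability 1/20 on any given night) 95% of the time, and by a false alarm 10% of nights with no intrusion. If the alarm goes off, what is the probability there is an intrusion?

Let D = the rare event, + = positive/flagged.
P(D) = 1/20
P(+|D) = 95/100 = 19/20
P(+|D') = 10/100 = 1/10
P(+) = P(+|D)P(D) + P(+|D')P(D')
     = \frac{19}{20} × \frac{1}{20} + \frac{1}{10} × \frac{19}{20}
     = \frac{57}{400}
P(D|+) = P(+|D)P(D)/P(+) = \frac{1}{3}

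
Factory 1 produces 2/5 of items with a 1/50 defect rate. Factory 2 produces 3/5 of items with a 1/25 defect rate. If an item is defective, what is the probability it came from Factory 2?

Using Bayes' theorem:
P(F1) = 2/5, P(D|F1) = 1/50
P(F2) = 3/5, P(D|F2) = 1/25
P(D) = P(D|F1)P(F1) + P(D|F2)P(F2)
     = \frac{4}{125}
P(F2|D) = P(D|F2)P(F2) / P(D)
= \frac{3}{4}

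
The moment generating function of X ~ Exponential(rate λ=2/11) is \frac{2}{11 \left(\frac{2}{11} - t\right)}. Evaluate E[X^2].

To find E[X^2], compute M^(2)(0):
M^(1)(t) = \frac{2}{11 \left(\frac{2}{11} - t\right)^{2}}
M^(2)(t) = \frac{4}{11 \left(\frac{2}{11} - t\right)^{3}}
M^(2)(0) = \frac{121}{2}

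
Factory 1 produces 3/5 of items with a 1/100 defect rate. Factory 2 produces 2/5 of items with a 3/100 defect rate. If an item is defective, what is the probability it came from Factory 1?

Using Bayes' theorem:
P(F1) = 3/5, P(D|F1) = 1/100
P(F2) = 2/5, P(D|F2) = 3/100
P(D) = P(D|F1)P(F1) + P(D|F2)P(F2)
     = \frac{9}{500}
P(F1|D) = P(D|F1)P(F1) / P(D)
= \frac{1}{3}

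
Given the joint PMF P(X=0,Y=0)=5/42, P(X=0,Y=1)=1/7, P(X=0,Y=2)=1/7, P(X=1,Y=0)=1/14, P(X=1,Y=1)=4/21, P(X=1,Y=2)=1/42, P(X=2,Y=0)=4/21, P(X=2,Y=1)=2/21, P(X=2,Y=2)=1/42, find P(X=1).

P(X=1) = P(X=1,Y=0) + P(X=1,Y=1) + P(X=1,Y=2)
= 1/14 + 4/21 + 1/42
= 2/7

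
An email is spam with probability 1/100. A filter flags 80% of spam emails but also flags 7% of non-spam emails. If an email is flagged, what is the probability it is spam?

Let D = the rare event, + = positive/flagged.
P(D) = 1/100
P(+|D) = 80/100 = 4/5
P(+|D') = 7/100
P(+) = P(+|D)P(D) + P(+|D')P(D')
     = \frac{4}{5} × \frac{1}{100} + \frac{7}{100} × \frac{99}{100}
     = \frac{773}{10000}
P(D|+) = P(+|D)P(D)/P(+) = \frac{80}{773}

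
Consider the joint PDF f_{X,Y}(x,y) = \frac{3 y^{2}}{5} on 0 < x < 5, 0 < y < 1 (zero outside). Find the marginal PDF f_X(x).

f_X(x) = ∫_0^1 f(x,y) dy
= ∫_0^1 \frac{3 y^{2}}{5} dy
= \frac{1}{5} for 0 < x < 5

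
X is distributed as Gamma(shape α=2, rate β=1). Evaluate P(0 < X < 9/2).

P(0 < X < 9/2) = ∫_{0}^{9/2} f(x) dx
where f(x) = x e^{- x}
= 1 - \frac{11}{2 e^{\frac{9}{2}}}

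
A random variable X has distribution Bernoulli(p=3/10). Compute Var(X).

For X ~ Bernoulli(p=3/10):
Var(X) = \frac{21}{100}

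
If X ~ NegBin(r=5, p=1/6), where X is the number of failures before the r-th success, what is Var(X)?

For X ~ NegBin(r=5, p=1/6), where X is the number of failures before the r-th success:
Var(X) = 150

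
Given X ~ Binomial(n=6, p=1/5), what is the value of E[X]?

For X ~ Binomial(n=6, p=1/5), the expected value is:
E[X] = \frac{6}{5}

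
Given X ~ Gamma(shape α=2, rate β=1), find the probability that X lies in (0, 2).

P(0 < X < 2) = ∫_{0}^{2} f(x) dx
where f(x) = x e^{- x}
= 1 - \frac{3}{e^{2}}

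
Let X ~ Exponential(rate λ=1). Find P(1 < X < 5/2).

P(1 < X < 5/2) = ∫_{1}^{5/2} f(x) dx
where f(x) = e^{- x}
= - \frac{1}{e^{\frac{5}{2}}} + e^{-1}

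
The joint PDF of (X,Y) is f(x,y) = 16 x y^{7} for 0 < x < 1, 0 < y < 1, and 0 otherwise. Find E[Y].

E[Y] = ∫_0^1 ∫_0^1 y × f(x,y) dx dy
= \frac{8}{9}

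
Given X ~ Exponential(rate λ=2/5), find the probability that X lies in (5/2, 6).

P(5/2 < X < 6) = ∫_{5/2}^{6} f(x) dx
where f(x) = \frac{2 e^{- \frac{2 x}{5}}}{5}
= - \frac{1}{e^{\frac{12}{5}}} + e^{-1}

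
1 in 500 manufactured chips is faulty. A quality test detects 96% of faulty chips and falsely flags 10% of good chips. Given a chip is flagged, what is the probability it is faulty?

Let D = the rare event, + = positive/flagged.
P(D) = 1/500
P(+|D) = 96/100 = 24/25
P(+|D') = 10/100 = 1/10
P(+) = P(+|D)P(D) + P(+|D')P(D')
     = \frac{24}{25} × \frac{1}{500} + \frac{1}{10} × \frac{499}{500}
     = \frac{2543}{25000}
P(D|+) = P(+|D)P(D)/P(+) = \frac{48}{2543}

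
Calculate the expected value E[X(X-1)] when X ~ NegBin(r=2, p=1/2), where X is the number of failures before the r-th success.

E[X(X-1)] = E[X² - X] = E[X²] - E[X]
E[X] = 2
E[X²] = Var(X) + (E[X])² = 4 + (2)² = 8
E[X(X-1)] = 8 - 2 = 6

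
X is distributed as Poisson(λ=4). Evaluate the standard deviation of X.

For X ~ Poisson(λ=4):
Var(X) = 4
SD(X) = √(Var(X)) = √(4) = 2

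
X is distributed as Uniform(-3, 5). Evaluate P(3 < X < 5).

P(3 < X < 5) = ∫_{3}^{5} f(x) dx
where f(x) = \frac{1}{8}
= \frac{1}{4}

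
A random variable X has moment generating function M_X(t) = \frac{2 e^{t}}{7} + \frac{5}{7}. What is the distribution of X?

The MGF M(t) = \frac{2 e^{t}}{7} + \frac{5}{7} is the standard form for the Bernoulli distribution.
Comparing with the known MGF formula identifies: Bernoulli(p=2/7)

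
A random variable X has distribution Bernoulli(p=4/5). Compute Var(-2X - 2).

For X ~ Bernoulli(p=4/5):
Var(X) = \frac{4}{25}
Var(-2X - 2) = (-2)² × Var(X) = 4 × \frac{4}{25} = \frac{16}{25}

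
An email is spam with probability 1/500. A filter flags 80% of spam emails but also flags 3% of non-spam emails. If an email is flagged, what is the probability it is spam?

Let D = the rare event, + = positive/flagged.
P(D) = 1/500
P(+|D) = 80/100 = 4/5
P(+|D') = 3/100
P(+) = P(+|D)P(D) + P(+|D')P(D')
     = \frac{4}{5} × \frac{1}{500} + \frac{3}{100} × \frac{499}{500}
     = \frac{1577}{50000}
P(D|+) = P(+|D)P(D)/P(+) = \frac{80}{1577}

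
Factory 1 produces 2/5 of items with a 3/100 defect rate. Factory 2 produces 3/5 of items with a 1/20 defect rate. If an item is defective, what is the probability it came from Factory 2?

Using Bayes' theorem:
P(F1) = 2/5, P(D|F1) = 3/100
P(F2) = 3/5, P(D|F2) = 1/20
P(D) = P(D|F1)P(F1) + P(D|F2)P(F2)
     = \frac{21}{500}
P(F2|D) = P(D|F2)P(F2) / P(D)
= \frac{5}{7}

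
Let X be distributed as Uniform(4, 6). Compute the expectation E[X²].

Using the identity E[X²] = Var(X) + (E[X])²:
E[X] = 5
Var(X) = \frac{1}{3}
E[X²] = \frac{1}{3} + (5)²
= \frac{76}{3}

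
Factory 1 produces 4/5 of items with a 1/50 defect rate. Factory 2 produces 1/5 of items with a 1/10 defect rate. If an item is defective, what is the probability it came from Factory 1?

Using Bayes' theorem:
P(F1) = 4/5, P(D|F1) = 1/50
P(F2) = 1/5, P(D|F2) = 1/10
P(D) = P(D|F1)P(F1) + P(D|F2)P(F2)
     = \frac{9}{250}
P(F1|D) = P(D|F1)P(F1) / P(D)
= \frac{4}{9}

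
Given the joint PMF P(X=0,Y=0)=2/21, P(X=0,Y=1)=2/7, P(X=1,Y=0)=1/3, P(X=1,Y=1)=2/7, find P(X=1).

P(X=1) = P(X=1,Y=0) + P(X=1,Y=1)
= 1/3 + 2/7
= 13/21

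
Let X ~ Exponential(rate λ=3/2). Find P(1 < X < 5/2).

P(1 < X < 5/2) = ∫_{1}^{5/2} f(x) dx
where f(x) = \frac{3 e^{- \frac{3 x}{2}}}{2}
= - \frac{1}{e^{\frac{15}{4}}} + e^{- \frac{3}{2}}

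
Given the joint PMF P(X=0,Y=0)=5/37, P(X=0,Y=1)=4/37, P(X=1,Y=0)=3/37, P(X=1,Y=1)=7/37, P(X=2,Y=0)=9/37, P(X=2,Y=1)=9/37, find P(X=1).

P(X=1) = P(X=1,Y=0) + P(X=1,Y=1)
= 3/37 + 7/37
= 10/37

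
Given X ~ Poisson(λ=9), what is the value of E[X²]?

Using the identity E[X²] = Var(X) + (E[X])²:
E[X] = 9
Var(X) = 9
E[X²] = 9 + (9)²
= 90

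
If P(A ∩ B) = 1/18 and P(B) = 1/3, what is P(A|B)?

P(A|B) = P(A ∩ B) / P(B)
= (1/18) / (1/3)
= 1/6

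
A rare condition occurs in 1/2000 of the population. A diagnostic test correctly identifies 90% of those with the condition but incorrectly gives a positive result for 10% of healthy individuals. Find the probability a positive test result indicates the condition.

Let D = the rare event, + = positive/flagged.
P(D) = 1/2000
P(+|D) = 90/100 = 9/10
P(+|D') = 10/100 = 1/10
P(+) = P(+|D)P(D) + P(+|D')P(D')
     = \frac{9}{10} × \frac{1}{2000} + \frac{1}{10} × \frac{1999}{2000}
     = \frac{251}{2500}
P(D|+) = P(+|D)P(D)/P(+) = \frac{9}{2008}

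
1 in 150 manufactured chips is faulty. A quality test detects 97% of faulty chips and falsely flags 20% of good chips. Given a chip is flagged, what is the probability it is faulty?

Let D = the rare event, + = positive/flagged.
P(D) = 1/150
P(+|D) = 97/100
P(+|D') = 20/100 = 1/5
P(+) = P(+|D)P(D) + P(+|D')P(D')
     = \frac{97}{100} × \frac{1}{150} + \frac{1}{5} × \frac{149}{150}
     = \frac{3077}{15000}
P(D|+) = P(+|D)P(D)/P(+) = \frac{97}{3077}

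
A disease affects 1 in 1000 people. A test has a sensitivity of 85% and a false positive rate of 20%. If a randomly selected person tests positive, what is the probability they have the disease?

Let D = the rare event, + = positive/flagged.
P(D) = 1/1000
P(+|D) = 85/100 = 17/20
P(+|D') = 20/100 = 1/5
P(+) = P(+|D)P(D) + P(+|D')P(D')
     = \frac{17}{20} × \frac{1}{1000} + \frac{1}{5} × \frac{999}{1000}
     = \frac{4013}{20000}
P(D|+) = P(+|D)P(D)/P(+) = \frac{17}{4013}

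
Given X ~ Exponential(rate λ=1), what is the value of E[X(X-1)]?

E[X(X-1)] = E[X² - X] = E[X²] - E[X]
E[X] = 1
E[X²] = Var(X) + (E[X])² = 1 + (1)² = 2
E[X(X-1)] = 2 - 1 = 1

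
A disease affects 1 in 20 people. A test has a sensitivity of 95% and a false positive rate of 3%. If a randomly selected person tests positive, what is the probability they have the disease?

Let D = the rare event, + = positive/flagged.
P(D) = 1/20
P(+|D) = 95/100 = 19/20
P(+|D') = 3/100
P(+) = P(+|D)P(D) + P(+|D')P(D')
     = \frac{19}{20} × \frac{1}{20} + \frac{3}{100} × \frac{19}{20}
     = \frac{19}{250}
P(D|+) = P(+|D)P(D)/P(+) = \frac{5}{8}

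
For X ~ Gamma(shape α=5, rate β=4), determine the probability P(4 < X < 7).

P(4 < X < 7) = ∫_{4}^{7} f(x) dx
where f(x) = \frac{128 x^{4} e^{- 4 x}}{3}
= \frac{-89071 + 10675 e^{12}}{3 e^{28}}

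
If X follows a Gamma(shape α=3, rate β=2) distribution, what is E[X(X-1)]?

E[X(X-1)] = E[X² - X] = E[X²] - E[X]
E[X] = \frac{3}{2}
E[X²] = Var(X) + (E[X])² = \frac{3}{4} + (\frac{3}{2})² = 3
E[X(X-1)] = 3 - \frac{3}{2} = \frac{3}{2}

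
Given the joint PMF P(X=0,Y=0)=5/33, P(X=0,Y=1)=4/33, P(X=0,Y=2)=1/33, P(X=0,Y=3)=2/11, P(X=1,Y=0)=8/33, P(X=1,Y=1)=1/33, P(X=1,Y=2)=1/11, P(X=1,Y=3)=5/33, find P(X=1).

P(X=1) = P(X=1,Y=0) + P(X=1,Y=1) + P(X=1,Y=2) + P(X=1,Y=3)
= 8/33 + 1/33 + 1/11 + 5/33
= 17/33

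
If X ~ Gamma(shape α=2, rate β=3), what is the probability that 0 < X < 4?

P(0 < X < 4) = ∫_{0}^{4} f(x) dx
where f(x) = 9 x e^{- 3 x}
= 1 - \frac{13}{e^{12}}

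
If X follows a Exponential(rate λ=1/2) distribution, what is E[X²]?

Using the identity E[X²] = Var(X) + (E[X])²:
E[X] = 2
Var(X) = 4
E[X²] = 4 + (2)²
= 8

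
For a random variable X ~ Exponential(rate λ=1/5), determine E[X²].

Using the identity E[X²] = Var(X) + (E[X])²:
E[X] = 5
Var(X) = 25
E[X²] = 25 + (5)²
= 50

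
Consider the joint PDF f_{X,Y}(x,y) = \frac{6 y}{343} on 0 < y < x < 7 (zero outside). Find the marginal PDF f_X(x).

f_X(x) = ∫_0^x \frac{6 y}{343} dy = \frac{3 x^{2}}{343}
for 0 < x < 7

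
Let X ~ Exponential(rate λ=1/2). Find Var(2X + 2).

For X ~ Exponential(rate λ=1/2):
Var(X) = 4
Var(2X + 2) = (2)² × Var(X) = 4 × 4 = 16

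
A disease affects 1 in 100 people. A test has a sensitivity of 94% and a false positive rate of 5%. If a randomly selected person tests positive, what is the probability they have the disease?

Let D = the rare event, + = positive/flagged.
P(D) = 1/100
P(+|D) = 94/100 = 47/50
P(+|D') = 5/100 = 1/20
P(+) = P(+|D)P(D) + P(+|D')P(D')
     = \frac{47}{50} × \frac{1}{100} + \frac{1}{20} × \frac{99}{100}
     = \frac{589}{10000}
P(D|+) = P(+|D)P(D)/P(+) = \frac{94}{589}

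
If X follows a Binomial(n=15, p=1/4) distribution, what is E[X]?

For X ~ Binomial(n=15, p=1/4), the expected value is:
E[X] = \frac{15}{4}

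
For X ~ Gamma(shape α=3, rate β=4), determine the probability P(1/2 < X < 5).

P(1/2 < X < 5) = ∫_{1/2}^{5} f(x) dx
where f(x) = 32 x^{2} e^{- 4 x}
= \frac{-221 + 5 e^{18}}{e^{20}}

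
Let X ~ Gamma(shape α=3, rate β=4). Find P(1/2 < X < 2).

P(1/2 < X < 2) = ∫_{1/2}^{2} f(x) dx
where f(x) = 32 x^{2} e^{- 4 x}
= \frac{-41 + 5 e^{6}}{e^{8}}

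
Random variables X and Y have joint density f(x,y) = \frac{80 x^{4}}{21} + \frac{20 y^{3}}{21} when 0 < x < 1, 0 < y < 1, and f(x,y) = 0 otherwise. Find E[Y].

E[Y] = ∫_0^1 ∫_0^1 y × f(x,y) dx dy
= \frac{4}{7}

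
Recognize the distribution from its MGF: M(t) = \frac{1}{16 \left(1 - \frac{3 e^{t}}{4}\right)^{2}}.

The MGF M(t) = \frac{1}{16 \left(1 - \frac{3 e^{t}}{4}\right)^{2}} is the standard form for the NegativeBinomial distribution.
Comparing with the known MGF formula identifies: NegBin(r=2, p=1/4), X = failures before r-th success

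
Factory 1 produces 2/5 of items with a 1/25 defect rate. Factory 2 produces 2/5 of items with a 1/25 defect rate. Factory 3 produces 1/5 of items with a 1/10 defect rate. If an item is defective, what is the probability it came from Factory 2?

Using Bayes' theorem:
P(F1) = 2/5, P(D|F1) = 1/25
P(F2) = 2/5, P(D|F2) = 1/25
P(F3) = 1/5, P(D|F3) = 1/10
P(D) = P(D|F1)P(F1) + P(D|F2)P(F2) + P(D|F3)P(F3)
     = \frac{13}{250}
P(F2|D) = P(D|F2)P(F2) / P(D)
= \frac{4}{13}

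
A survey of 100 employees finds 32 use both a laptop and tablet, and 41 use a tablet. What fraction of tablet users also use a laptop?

P(A ∩ B) = 32/100 = 8/25
P(B) = 41/100
P(A|B) = P(A ∩ B) / P(B) = (8/25) / (41/100) = 32/41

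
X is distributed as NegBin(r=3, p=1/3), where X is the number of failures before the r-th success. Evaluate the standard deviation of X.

For X ~ NegBin(r=3, p=1/3), where X is the number of failures before the r-th success:
Var(X) = 18
SD(X) = √(Var(X)) = √(18) = 3 \sqrt{2}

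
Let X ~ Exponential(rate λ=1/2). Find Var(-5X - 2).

For X ~ Exponential(rate λ=1/2):
Var(X) = 4
Var(-5X - 2) = (-5)² × Var(X) = 25 × 4 = 100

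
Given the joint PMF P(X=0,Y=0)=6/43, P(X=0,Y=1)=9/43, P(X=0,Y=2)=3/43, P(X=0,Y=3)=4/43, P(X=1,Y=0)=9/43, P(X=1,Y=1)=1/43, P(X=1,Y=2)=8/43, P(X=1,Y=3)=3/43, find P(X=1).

P(X=1) = P(X=1,Y=0) + P(X=1,Y=1) + P(X=1,Y=2) + P(X=1,Y=3)
= 9/43 + 1/43 + 8/43 + 3/43
= 21/43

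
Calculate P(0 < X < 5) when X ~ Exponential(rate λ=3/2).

P(0 < X < 5) = ∫_{0}^{5} f(x) dx
where f(x) = \frac{3 e^{- \frac{3 x}{2}}}{2}
= 1 - e^{- \frac{15}{2}}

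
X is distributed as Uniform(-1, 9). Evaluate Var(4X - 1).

For X ~ Uniform(-1, 9):
Var(X) = \frac{25}{3}
Var(4X - 1) = (4)² × Var(X) = 16 × \frac{25}{3} = \frac{400}{3}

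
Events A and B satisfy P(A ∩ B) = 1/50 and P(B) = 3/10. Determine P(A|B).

P(A|B) = P(A ∩ B) / P(B)
= (1/50) / (3/10)
= 1/15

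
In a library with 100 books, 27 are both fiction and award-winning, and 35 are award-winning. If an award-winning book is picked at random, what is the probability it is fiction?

P(A ∩ B) = 27/100
P(B) = 35/100 = 7/20
P(A|B) = P(A ∩ B) / P(B) = (27/100) / (7/20) = 27/35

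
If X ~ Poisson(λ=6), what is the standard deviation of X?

For X ~ Poisson(λ=6):
Var(X) = 6
SD(X) = √(Var(X)) = √(6) = \sqrt{6}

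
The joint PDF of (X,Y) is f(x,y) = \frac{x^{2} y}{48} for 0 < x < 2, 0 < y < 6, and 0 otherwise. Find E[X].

f_X(x) = ∫_0^6 \frac{x^{2} y}{48} dy = \frac{3 x^{2}}{8}
E[X] = ∫_0^2 x × (\frac{3 x^{2}}{8}) dx = \frac{3}{2}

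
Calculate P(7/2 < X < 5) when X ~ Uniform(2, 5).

P(7/2 < X < 5) = ∫_{7/2}^{5} f(x) dx
where f(x) = \frac{1}{3}
= \frac{1}{2}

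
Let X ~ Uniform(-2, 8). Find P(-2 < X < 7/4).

P(-2 < X < 7/4) = ∫_{-2}^{7/4} f(x) dx
where f(x) = \frac{1}{10}
= \frac{3}{8}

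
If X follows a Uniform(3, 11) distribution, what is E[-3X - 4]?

For X ~ Uniform(3, 11):
E[X] = 7
E[-3X - 4] = -3 × E[X] - 4 = -25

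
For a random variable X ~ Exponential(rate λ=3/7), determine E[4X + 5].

For X ~ Exponential(rate λ=3/7):
E[X] = \frac{7}{3}
E[4X + 5] = 4 × E[X] + 5 = \frac{43}{3}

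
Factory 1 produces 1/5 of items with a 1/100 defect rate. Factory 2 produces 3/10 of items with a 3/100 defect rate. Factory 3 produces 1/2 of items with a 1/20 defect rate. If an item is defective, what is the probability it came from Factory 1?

Using Bayes' theorem:
P(F1) = 1/5, P(D|F1) = 1/100
P(F2) = 3/10, P(D|F2) = 3/100
P(F3) = 1/2, P(D|F3) = 1/20
P(D) = P(D|F1)P(F1) + P(D|F2)P(F2) + P(D|F3)P(F3)
     = \frac{9}{250}
P(F1|D) = P(D|F1)P(F1) / P(D)
= \frac{1}{18}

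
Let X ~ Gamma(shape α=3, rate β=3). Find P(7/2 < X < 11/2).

P(7/2 < X < 11/2) = ∫_{7/2}^{11/2} f(x) dx
where f(x) = \frac{27 x^{2} e^{- 3 x}}{2}
= \frac{-1229 + 533 e^{6}}{8 e^{\frac{33}{2}}}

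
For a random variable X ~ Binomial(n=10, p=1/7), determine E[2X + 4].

For X ~ Binomial(n=10, p=1/7):
E[X] = \frac{10}{7}
E[2X + 4] = 2 × E[X] + 4 = \frac{48}{7}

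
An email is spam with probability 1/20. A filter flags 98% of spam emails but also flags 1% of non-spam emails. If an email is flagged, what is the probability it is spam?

Let D = the rare event, + = positive/flagged.
P(D) = 1/20
P(+|D) = 98/100 = 49/50
P(+|D') = 1/100
P(+) = P(+|D)P(D) + P(+|D')P(D')
     = \frac{49}{50} × \frac{1}{20} + \frac{1}{100} × \frac{19}{20}
     = \frac{117}{2000}
P(D|+) = P(+|D)P(D)/P(+) = \frac{98}{117}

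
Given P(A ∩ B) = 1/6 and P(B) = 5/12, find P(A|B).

P(A|B) = P(A ∩ B) / P(B)
= (1/6) / (5/12)
= 2/5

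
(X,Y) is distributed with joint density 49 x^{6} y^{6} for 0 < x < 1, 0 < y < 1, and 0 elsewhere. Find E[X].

E[X] = ∫_0^1 ∫_0^1 x × f(x,y) dy dx
= ∫_0^1 ∫_0^1 x × (49 x^{6} y^{6}) dy dx
= \frac{7}{8}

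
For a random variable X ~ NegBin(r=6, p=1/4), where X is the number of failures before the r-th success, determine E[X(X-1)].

E[X(X-1)] = E[X² - X] = E[X²] - E[X]
E[X] = 18
E[X²] = Var(X) + (E[X])² = 72 + (18)² = 396
E[X(X-1)] = 396 - 18 = 378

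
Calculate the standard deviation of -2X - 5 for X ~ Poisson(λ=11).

For X ~ Poisson(λ=11):
Var(X) = 11
SD(X) = √(Var(X)) = √(11) = \sqrt{11}
SD(-2X - 5) = |-2| × SD(X) = 2 × \sqrt{11} = 2 \sqrt{11}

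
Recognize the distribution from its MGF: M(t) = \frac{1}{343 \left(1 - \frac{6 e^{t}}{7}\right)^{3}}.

The MGF M(t) = \frac{1}{343 \left(1 - \frac{6 e^{t}}{7}\right)^{3}} is the standard form for the NegativeBinomial distribution.
Comparing with the known MGF formula identifies: NegBin(r=3, p=1/7), X = failures before r-th success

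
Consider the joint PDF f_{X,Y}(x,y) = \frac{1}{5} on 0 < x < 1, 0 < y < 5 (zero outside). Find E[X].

f_X(x) = ∫_0^5 \frac{1}{5} dy = 1
E[X] = ∫_0^1 x × (1) dx = \frac{1}{2}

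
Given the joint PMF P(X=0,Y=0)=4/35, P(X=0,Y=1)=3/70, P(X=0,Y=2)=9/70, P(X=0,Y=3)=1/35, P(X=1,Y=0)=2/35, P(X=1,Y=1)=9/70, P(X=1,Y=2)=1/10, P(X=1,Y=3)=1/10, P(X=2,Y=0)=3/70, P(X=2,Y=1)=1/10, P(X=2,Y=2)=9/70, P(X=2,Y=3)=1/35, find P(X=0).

P(X=0) = P(X=0,Y=0) + P(X=0,Y=1) + P(X=0,Y=2) + P(X=0,Y=3)
= 4/35 + 3/70 + 9/70 + 1/35
= 11/35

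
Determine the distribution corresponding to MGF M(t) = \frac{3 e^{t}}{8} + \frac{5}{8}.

The MGF M(t) = \frac{3 e^{t}}{8} + \frac{5}{8} is the standard form for the Bernoulli distribution.
Comparing with the known MGF formula identifies: Bernoulli(p=3/8)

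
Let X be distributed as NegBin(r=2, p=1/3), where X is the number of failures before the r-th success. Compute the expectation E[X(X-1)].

E[X(X-1)] = E[X² - X] = E[X²] - E[X]
E[X] = 4
E[X²] = Var(X) + (E[X])² = 12 + (4)² = 28
E[X(X-1)] = 28 - 4 = 24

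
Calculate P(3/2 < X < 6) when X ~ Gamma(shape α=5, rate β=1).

P(3/2 < X < 6) = ∫_{3/2}^{6} f(x) dx
where f(x) = \frac{x^{4} e^{- x}}{24}
= - \frac{115}{e^{6}} + \frac{563}{128 e^{\frac{3}{2}}}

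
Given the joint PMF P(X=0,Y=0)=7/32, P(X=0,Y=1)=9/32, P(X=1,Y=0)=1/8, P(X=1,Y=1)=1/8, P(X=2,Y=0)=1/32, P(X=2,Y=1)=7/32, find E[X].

First find marginal of X:
P(X=0) = 1/2
P(X=1) = 1/4
P(X=2) = 1/4
E[X] = 0 × 1/2 + 1 × 1/4 + 2 × 1/4 = 3/4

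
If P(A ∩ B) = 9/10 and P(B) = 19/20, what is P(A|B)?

P(A|B) = P(A ∩ B) / P(B)
= (9/10) / (19/20)
= 18/19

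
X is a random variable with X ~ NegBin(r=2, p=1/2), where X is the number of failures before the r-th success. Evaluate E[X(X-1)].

E[X(X-1)] = E[X² - X] = E[X²] - E[X]
E[X] = 2
E[X²] = Var(X) + (E[X])² = 4 + (2)² = 8
E[X(X-1)] = 8 - 2 = 6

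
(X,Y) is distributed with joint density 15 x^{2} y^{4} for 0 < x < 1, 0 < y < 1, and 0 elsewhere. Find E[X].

E[X] = ∫_0^1 ∫_0^1 x × f(x,y) dy dx
= ∫_0^1 ∫_0^1 x × (15 x^{2} y^{4}) dy dx
= \frac{3}{4}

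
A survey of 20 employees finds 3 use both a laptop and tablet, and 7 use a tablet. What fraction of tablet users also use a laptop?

P(A ∩ B) = 3/20
P(B) = 7/20
P(A|B) = P(A ∩ B) / P(B) = (3/20) / (7/20) = 3/7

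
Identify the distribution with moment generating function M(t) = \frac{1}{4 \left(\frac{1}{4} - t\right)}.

The MGF M(t) = \frac{1}{4 \left(\frac{1}{4} - t\right)} is the standard form for the Exponential distribution.
Comparing with the known MGF formula identifies: Exponential(rate λ=1/4)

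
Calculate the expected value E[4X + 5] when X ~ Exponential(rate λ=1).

For X ~ Exponential(rate λ=1):
E[X] = 1
E[4X + 5] = 4 × E[X] + 5 = 9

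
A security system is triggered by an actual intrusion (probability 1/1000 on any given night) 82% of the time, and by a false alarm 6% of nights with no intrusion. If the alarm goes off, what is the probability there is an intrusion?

Let D = the rare event, + = positive/flagged.
P(D) = 1/1000
P(+|D) = 82/100 = 41/50
P(+|D') = 6/100 = 3/50
P(+) = P(+|D)P(D) + P(+|D')P(D')
     = \frac{41}{50} × \frac{1}{1000} + \frac{3}{50} × \frac{999}{1000}
     = \frac{1519}{25000}
P(D|+) = P(+|D)P(D)/P(+) = \frac{41}{3038}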